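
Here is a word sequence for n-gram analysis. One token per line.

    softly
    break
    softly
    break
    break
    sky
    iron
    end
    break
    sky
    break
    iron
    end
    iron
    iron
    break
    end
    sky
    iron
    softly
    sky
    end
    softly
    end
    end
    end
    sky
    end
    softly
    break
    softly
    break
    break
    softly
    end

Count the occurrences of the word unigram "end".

Scanning the 35 tokens for "end":
  position 8: end
  position 13: end
  position 17: end
  position 22: end
  position 24: end
  position 25: end
  position 26: end
  position 28: end
  position 35: end

9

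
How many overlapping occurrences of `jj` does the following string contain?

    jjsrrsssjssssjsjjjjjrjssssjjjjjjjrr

Sliding a length-2 window over the 35 characters (34 positions):
  position 1–2: jj
  position 16–17: jj
  position 17–18: jj
  position 18–19: jj
  position 19–20: jj
  position 27–28: jj
  position 28–29: jj
  position 29–30: jj
  position 30–31: jj
  position 31–32: jj
  … (1 more)

11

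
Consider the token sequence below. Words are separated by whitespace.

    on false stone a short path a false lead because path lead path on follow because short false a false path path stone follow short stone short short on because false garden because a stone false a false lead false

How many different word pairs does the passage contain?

40 tokens → 39 bigram windows in total.
Repeated bigrams (each contributes count−1 duplicates):
  a false: 3
  false a: 2
  false lead: 2
4 duplicate windows → 39 − 4 = 35 distinct.

35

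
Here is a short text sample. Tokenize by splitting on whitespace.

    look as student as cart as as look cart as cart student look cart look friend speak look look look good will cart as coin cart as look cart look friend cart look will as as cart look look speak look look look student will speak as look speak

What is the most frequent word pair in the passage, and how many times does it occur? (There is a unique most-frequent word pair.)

Bigram frequencies (highest first):
  look look: 5
  cart as: 4
  cart look: 4
  as cart: 3
  as look: 3
  look cart: 3
  … (22 more, each ≤ 2)

"look look", 5 times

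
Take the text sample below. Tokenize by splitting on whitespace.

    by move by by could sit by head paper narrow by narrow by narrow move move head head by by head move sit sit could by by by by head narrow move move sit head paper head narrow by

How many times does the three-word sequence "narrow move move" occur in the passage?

Scanning the 37 overlapping trigram windows for "narrow move move":
  position 14–16: narrow move move
  position 31–33: narrow move move

2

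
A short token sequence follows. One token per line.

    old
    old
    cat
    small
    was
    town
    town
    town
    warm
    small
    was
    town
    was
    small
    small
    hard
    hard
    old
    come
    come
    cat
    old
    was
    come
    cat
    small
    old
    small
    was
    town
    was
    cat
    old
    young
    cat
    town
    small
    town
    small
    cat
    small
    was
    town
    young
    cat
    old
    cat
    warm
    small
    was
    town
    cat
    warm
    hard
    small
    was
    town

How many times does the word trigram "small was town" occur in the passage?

6

Scanning the 55 overlapping trigram windows for "small was town":
  position 4–6: small was town
  position 10–12: small was town
  position 28–30: small was town
  position 41–43: small was town
  position 49–51: small was town
  position 55–57: small was town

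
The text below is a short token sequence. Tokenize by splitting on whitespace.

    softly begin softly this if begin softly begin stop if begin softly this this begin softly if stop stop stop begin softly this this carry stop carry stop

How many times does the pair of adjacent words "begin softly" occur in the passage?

5

Scanning the 27 overlapping bigram windows for "begin softly":
  position 2–3: begin softly
  position 6–7: begin softly
  position 11–12: begin softly
  position 15–16: begin softly
  position 21–22: begin softly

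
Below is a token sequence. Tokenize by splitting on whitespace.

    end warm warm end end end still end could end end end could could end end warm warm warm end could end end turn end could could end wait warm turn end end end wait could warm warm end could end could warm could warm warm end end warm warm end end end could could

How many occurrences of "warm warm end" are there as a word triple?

Scanning the 53 overlapping trigram windows for "warm warm end":
  position 2–4: warm warm end
  position 18–20: warm warm end
  position 37–39: warm warm end
  position 45–47: warm warm end
  position 49–51: warm warm end

5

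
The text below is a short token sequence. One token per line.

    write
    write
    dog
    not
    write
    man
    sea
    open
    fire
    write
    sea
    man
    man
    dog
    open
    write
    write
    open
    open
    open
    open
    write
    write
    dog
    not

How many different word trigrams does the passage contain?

25 tokens → 23 trigram windows in total.
Repeated trigrams (each contributes count−1 duplicates):
  open open open: 2
  open write write: 2
  write dog not: 2
  write write dog: 2
4 duplicate windows → 23 − 4 = 19 distinct.

19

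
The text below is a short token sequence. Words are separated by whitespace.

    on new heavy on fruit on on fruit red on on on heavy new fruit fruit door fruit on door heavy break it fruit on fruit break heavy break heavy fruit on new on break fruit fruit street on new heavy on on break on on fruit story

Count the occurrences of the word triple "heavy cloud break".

0

Scanning the 46 overlapping trigram windows for "heavy cloud break":
  (none found)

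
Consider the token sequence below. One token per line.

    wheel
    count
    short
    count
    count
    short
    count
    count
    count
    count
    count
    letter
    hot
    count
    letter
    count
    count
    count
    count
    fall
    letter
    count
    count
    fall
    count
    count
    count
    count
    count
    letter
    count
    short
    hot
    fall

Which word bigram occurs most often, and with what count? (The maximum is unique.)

Bigram frequencies (highest first):
  count count: 13
  count short: 3
  count letter: 3
  letter count: 3
  short count: 2
  count fall: 2
  … (7 more, each ≤ 1)

"count count", 13 times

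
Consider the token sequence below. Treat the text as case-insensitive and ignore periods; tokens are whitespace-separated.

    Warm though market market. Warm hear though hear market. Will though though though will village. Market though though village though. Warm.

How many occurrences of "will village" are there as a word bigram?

1

Scanning the 20 overlapping bigram windows for "will village":
  position 14–15: will village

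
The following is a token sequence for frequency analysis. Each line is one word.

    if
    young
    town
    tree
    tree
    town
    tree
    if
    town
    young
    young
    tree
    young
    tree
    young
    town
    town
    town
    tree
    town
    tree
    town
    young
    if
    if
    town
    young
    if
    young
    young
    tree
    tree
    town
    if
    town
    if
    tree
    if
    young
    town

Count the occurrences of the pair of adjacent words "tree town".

4

Scanning the 39 overlapping bigram windows for "tree town":
  position 5–6: tree town
  position 19–20: tree town
  position 21–22: tree town
  position 32–33: tree town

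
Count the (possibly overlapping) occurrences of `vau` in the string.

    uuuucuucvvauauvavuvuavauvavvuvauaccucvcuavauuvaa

4

Sliding a length-3 window over the 48 characters (46 positions):
  position 10–12: vau
  position 22–24: vau
  position 30–32: vau
  position 42–44: vau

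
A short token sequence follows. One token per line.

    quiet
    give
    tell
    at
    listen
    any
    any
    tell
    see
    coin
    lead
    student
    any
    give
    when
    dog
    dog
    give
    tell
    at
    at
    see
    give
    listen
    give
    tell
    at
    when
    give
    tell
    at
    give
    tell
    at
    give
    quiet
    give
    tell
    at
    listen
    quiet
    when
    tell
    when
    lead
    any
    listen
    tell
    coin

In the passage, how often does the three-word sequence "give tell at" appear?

Scanning the 47 overlapping trigram windows for "give tell at":
  position 2–4: give tell at
  position 18–20: give tell at
  position 25–27: give tell at
  position 29–31: give tell at
  position 32–34: give tell at
  position 37–39: give tell at

6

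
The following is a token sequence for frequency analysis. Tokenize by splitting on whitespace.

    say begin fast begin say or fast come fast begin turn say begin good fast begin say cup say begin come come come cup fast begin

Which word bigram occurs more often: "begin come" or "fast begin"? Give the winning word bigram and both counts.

"begin come": 1 occurrence
"fast begin": 4 occurrences

"fast begin" (4 vs 1)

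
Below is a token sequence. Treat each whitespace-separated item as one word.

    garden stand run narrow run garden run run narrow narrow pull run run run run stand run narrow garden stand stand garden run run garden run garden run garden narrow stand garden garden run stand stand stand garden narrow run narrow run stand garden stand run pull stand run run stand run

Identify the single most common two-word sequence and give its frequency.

Bigram frequencies (highest first):
  run run: 6
  stand run: 5
  garden run: 5
  run narrow: 4
  run garden: 4
  run stand: 4
  … (13 more, each ≤ 4)

"run run", 6 times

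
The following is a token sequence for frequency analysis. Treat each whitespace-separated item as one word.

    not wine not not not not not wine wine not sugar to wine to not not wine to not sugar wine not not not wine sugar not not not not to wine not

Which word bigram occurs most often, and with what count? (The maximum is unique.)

Bigram frequencies (highest first):
  not not: 10
  not wine: 4
  wine not: 4
  not sugar: 2
  to wine: 2
  wine to: 2
  … (7 more, each ≤ 2)

"not not", 10 times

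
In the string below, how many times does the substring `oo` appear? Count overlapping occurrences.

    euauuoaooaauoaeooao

Sliding a length-2 window over the 19 characters (18 positions):
  position 8–9: oo
  position 16–17: oo

2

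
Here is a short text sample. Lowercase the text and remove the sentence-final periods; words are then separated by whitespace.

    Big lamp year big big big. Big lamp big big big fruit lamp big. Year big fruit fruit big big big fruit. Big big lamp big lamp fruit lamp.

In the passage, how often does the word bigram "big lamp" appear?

Scanning the 28 overlapping bigram windows for "big lamp":
  position 1–2: big lamp
  position 7–8: big lamp
  position 24–25: big lamp
  position 26–27: big lamp

4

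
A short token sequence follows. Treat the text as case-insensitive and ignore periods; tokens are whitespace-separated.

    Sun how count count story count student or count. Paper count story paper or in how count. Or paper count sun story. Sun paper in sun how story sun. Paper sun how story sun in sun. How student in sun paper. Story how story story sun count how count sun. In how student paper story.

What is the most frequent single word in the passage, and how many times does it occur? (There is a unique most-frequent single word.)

"sun", 11 times

Unigram frequencies (highest first):
  sun: 11
  count: 9
  story: 9
  how: 8
  paper: 7
  in: 5
  … (2 more, each ≤ 3)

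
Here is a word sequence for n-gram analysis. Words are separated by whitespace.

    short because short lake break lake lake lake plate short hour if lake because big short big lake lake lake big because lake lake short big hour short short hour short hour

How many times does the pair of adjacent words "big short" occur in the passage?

1

Scanning the 31 overlapping bigram windows for "big short":
  position 15–16: big short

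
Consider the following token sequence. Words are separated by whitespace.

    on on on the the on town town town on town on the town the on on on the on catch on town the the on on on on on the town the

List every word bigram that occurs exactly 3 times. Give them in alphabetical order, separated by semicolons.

on town; town the

Bigram counts meeting the condition (exactly 3 times):
  on town: 3
  town the: 3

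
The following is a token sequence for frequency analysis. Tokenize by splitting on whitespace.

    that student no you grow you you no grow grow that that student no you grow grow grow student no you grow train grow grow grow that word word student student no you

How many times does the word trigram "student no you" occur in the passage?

4

Scanning the 31 overlapping trigram windows for "student no you":
  position 2–4: student no you
  position 13–15: student no you
  position 19–21: student no you
  position 31–33: student no you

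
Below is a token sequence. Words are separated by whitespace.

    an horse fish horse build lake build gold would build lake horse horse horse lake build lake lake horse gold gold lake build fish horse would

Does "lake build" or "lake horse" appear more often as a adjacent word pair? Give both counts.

"lake build": 3 occurrences
"lake horse": 2 occurrences

"lake build" (3 vs 2)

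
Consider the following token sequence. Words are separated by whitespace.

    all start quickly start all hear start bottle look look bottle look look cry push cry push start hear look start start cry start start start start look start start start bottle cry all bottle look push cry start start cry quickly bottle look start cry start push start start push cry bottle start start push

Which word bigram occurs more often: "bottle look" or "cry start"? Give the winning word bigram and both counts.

"bottle look" (4 vs 3)

"bottle look": 4 occurrences
"cry start": 3 occurrences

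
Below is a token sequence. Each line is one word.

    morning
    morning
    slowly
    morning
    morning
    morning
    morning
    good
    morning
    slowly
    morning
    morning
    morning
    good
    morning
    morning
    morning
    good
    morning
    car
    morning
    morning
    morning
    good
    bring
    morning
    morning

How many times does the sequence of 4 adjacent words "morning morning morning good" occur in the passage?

Scanning the 24 overlapping 4-gram windows for "morning morning morning good":
  position 5–8: morning morning morning good
  position 11–14: morning morning morning good
  position 15–18: morning morning morning good
  position 21–24: morning morning morning good

4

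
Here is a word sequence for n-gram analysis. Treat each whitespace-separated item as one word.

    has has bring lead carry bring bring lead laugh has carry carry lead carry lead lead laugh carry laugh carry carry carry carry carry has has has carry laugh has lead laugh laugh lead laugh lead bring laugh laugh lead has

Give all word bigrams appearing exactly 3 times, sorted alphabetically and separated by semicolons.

has has; laugh lead

Bigram counts meeting the condition (exactly 3 times):
  has has: 3
  laugh lead: 3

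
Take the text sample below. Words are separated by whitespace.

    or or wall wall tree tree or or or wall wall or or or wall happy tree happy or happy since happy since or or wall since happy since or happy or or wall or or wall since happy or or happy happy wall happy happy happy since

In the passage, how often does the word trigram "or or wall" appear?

Scanning the 46 overlapping trigram windows for "or or wall":
  position 1–3: or or wall
  position 8–10: or or wall
  position 13–15: or or wall
  position 24–26: or or wall
  position 32–34: or or wall
  position 35–37: or or wall

6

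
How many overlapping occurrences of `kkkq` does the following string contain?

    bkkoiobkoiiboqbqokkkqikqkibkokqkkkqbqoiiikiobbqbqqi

Sliding a length-4 window over the 51 characters (48 positions):
  position 18–21: kkkq
  position 32–35: kkkq

2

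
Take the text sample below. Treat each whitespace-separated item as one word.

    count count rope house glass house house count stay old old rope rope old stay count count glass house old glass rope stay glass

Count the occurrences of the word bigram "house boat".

Scanning the 23 overlapping bigram windows for "house boat":
  (none found)

0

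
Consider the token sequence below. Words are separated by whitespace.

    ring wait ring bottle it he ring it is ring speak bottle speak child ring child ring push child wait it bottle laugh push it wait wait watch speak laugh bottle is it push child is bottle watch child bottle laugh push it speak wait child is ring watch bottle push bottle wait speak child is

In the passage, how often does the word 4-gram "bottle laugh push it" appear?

2

Scanning the 53 overlapping 4-gram windows for "bottle laugh push it":
  position 22–25: bottle laugh push it
  position 40–43: bottle laugh push it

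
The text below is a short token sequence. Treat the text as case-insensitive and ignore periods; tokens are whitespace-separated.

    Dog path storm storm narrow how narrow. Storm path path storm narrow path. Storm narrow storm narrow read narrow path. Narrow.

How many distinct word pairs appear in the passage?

21 tokens → 20 bigram windows in total.
Repeated bigrams (each contributes count−1 duplicates):
  storm narrow: 4
  path storm: 3
  narrow path: 2
  narrow storm: 2
7 duplicate windows → 20 − 7 = 13 distinct.

13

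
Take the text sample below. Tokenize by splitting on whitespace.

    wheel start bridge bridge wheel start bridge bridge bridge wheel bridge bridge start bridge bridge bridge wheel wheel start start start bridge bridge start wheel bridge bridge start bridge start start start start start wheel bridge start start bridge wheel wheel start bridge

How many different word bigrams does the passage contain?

9

43 tokens → 42 bigram windows in total.
Repeated bigrams (each contributes count−1 duplicates):
  bridge bridge: 8
  start bridge: 7
  start start: 7
  bridge start: 5
  bridge wheel: 4
  wheel start: 4
  wheel bridge: 3
  start wheel: 2
  … (1 more repeated)
33 duplicate windows → 42 − 33 = 9 distinct.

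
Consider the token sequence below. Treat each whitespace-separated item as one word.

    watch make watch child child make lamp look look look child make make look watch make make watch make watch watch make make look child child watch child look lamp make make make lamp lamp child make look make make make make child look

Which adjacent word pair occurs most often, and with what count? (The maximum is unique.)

Bigram frequencies (highest first):
  make make: 8
  watch make: 4
  make watch: 3
  child make: 3
  make look: 3
  watch child: 2
  … (15 more, each ≤ 2)

"make make", 8 times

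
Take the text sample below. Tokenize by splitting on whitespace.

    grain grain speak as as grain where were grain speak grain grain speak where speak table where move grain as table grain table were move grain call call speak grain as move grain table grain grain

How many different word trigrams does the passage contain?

33

36 tokens → 34 trigram windows in total.
Repeated trigrams (each contributes count−1 duplicates):
  grain grain speak: 2
1 duplicate windows → 34 − 1 = 33 distinct.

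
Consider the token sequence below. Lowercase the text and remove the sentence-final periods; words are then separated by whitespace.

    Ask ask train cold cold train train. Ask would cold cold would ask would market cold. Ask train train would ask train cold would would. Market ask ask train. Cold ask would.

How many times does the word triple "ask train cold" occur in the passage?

3

Scanning the 30 overlapping trigram windows for "ask train cold":
  position 2–4: ask train cold
  position 21–23: ask train cold
  position 28–30: ask train cold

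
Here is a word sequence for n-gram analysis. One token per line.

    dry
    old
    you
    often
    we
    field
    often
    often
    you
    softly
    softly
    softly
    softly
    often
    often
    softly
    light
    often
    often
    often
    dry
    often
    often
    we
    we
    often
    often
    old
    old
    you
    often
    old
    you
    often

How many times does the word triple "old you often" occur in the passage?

Scanning the 32 overlapping trigram windows for "old you often":
  position 2–4: old you often
  position 29–31: old you often
  position 32–34: old you often

3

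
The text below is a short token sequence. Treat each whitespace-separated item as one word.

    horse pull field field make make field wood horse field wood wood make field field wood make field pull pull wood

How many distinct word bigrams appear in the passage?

21 tokens → 20 bigram windows in total.
Repeated bigrams (each contributes count−1 duplicates):
  field wood: 3
  make field: 3
  field field: 2
  wood make: 2
6 duplicate windows → 20 − 6 = 14 distinct.

14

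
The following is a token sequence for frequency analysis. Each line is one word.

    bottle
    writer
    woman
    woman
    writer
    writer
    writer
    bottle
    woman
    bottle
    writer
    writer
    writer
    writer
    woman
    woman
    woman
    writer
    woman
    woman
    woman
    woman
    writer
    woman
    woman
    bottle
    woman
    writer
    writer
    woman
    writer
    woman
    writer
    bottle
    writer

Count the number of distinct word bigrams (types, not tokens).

35 tokens → 34 bigram windows in total.
Repeated bigrams (each contributes count−1 duplicates):
  woman woman: 7
  woman writer: 6
  writer woman: 6
  writer writer: 6
  bottle writer: 3
  bottle woman: 2
  woman bottle: 2
  writer bottle: 2
26 duplicate windows → 34 − 26 = 8 distinct.

8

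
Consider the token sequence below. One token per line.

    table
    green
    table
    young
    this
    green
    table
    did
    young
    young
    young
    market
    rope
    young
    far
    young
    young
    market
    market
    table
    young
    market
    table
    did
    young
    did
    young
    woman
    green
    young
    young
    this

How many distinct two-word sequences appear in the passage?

19

32 tokens → 31 bigram windows in total.
Repeated bigrams (each contributes count−1 duplicates):
  young young: 4
  did young: 3
  young market: 3
  green table: 2
  market table: 2
  table did: 2
  table young: 2
  young this: 2
12 duplicate windows → 31 − 12 = 19 distinct.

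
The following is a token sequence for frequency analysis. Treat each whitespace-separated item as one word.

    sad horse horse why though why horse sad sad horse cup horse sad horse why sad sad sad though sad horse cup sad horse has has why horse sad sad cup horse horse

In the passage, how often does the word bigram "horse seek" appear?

Scanning the 32 overlapping bigram windows for "horse seek":
  (none found)

0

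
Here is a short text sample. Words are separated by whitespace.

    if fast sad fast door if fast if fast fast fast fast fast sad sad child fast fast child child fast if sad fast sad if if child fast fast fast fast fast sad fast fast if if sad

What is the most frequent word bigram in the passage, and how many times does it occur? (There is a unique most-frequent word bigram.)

"fast fast", 10 times

Bigram frequencies (highest first):
  fast fast: 10
  fast sad: 4
  if fast: 3
  sad fast: 3
  fast if: 3
  child fast: 3
  … (10 more, each ≤ 2)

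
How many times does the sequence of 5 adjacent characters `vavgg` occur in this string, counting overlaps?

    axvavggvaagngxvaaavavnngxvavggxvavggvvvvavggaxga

4

Sliding a length-5 window over the 48 characters (44 positions):
  position 3–7: vavgg
  position 26–30: vavgg
  position 32–36: vavgg
  position 40–44: vavgg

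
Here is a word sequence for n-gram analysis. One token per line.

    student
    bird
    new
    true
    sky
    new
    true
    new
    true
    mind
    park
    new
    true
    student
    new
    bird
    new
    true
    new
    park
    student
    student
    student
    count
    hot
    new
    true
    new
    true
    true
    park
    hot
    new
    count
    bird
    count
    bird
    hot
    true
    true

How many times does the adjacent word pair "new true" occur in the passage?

7

Scanning the 39 overlapping bigram windows for "new true":
  position 3–4: new true
  position 6–7: new true
  position 8–9: new true
  position 12–13: new true
  position 17–18: new true
  position 26–27: new true
  position 28–29: new true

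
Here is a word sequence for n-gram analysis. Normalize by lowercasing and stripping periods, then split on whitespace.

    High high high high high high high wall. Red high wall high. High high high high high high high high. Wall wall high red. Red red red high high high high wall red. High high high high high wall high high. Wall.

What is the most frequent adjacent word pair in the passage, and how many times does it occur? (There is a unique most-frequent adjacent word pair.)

"high high", 22 times

Bigram frequencies (highest first):
  high high: 22
  high wall: 6
  red high: 3
  wall high: 3
  red red: 3
  wall red: 2
  … (2 more, each ≤ 1)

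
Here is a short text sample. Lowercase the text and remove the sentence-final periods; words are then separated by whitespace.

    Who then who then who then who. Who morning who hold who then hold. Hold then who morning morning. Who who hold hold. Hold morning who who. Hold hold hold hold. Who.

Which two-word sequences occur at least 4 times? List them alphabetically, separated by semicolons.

hold hold; then who; who then

Bigram counts meeting the condition (at least 4 times):
  hold hold: 6
  then who: 4
  who then: 4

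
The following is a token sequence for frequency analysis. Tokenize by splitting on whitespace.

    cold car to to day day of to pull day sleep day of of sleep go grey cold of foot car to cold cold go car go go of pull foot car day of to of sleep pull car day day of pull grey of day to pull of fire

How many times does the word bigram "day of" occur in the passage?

4

Scanning the 49 overlapping bigram windows for "day of":
  position 6–7: day of
  position 12–13: day of
  position 33–34: day of
  position 41–42: day of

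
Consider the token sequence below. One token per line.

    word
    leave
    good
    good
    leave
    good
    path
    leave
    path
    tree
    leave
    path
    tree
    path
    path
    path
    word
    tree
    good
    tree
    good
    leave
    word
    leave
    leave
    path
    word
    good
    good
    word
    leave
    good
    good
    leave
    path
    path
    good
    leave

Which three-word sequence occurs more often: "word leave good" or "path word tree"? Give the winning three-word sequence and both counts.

"word leave good" (2 vs 1)

"word leave good": 2 occurrences
"path word tree": 1 occurrence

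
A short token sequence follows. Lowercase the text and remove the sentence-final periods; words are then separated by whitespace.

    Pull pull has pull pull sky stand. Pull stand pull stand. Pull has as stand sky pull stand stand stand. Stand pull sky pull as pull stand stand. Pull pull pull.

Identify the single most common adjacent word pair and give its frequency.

Bigram frequencies (highest first):
  stand pull: 5
  pull pull: 4
  pull stand: 4
  stand stand: 4
  pull has: 2
  pull sky: 2
  … (8 more, each ≤ 2)

"stand pull", 5 times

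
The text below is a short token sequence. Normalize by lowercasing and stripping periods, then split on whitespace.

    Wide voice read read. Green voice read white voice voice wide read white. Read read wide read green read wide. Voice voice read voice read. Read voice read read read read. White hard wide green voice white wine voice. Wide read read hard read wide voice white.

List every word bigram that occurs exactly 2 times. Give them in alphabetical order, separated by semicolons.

Bigram counts meeting the condition (exactly 2 times):
  green voice: 2
  read green: 2
  read voice: 2
  voice voice: 2
  voice white: 2
  voice wide: 2

green voice; read green; read voice; voice voice; voice white; voice wide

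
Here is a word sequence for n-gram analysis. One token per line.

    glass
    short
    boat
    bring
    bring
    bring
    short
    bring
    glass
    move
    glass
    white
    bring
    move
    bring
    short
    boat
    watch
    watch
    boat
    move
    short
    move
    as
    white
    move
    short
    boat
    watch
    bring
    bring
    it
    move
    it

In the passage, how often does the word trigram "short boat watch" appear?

2

Scanning the 32 overlapping trigram windows for "short boat watch":
  position 16–18: short boat watch
  position 27–29: short boat watch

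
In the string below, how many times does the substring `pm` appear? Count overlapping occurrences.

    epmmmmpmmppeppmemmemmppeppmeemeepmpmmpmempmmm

Sliding a length-2 window over the 45 characters (44 positions):
  position 2–3: pm
  position 7–8: pm
  position 14–15: pm
  position 26–27: pm
  position 33–34: pm
  position 35–36: pm
  position 38–39: pm
  position 42–43: pm

8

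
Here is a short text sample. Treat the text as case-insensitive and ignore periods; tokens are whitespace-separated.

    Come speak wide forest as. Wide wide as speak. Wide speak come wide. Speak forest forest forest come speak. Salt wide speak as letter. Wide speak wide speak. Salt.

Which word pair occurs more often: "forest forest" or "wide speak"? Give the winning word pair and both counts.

"wide speak" (5 vs 2)

"forest forest": 2 occurrences
"wide speak": 5 occurrences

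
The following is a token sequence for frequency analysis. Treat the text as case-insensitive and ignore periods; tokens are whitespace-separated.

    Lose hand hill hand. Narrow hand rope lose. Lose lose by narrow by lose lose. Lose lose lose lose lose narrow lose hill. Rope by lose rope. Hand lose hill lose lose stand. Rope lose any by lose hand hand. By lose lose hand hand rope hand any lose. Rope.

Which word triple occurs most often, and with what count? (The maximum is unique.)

Trigram frequencies (highest first):
  lose lose lose: 6
  by lose lose: 2
  lose hand hand: 2
  lose hand hill: 1
  hand hill hand: 1
  hill hand narrow: 1
  … (35 more, each ≤ 1)

"lose lose lose", 6 times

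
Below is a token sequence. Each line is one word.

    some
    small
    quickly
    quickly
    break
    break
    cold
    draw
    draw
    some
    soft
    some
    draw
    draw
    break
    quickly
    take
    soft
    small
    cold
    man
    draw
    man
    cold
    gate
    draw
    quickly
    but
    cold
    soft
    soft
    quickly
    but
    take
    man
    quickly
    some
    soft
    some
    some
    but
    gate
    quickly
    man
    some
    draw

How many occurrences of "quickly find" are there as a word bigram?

0

Scanning the 45 overlapping bigram windows for "quickly find":
  (none found)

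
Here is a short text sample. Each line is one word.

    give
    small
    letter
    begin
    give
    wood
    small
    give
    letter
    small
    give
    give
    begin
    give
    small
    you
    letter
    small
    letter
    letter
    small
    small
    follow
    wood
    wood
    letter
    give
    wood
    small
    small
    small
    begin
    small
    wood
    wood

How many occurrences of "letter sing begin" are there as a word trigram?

Scanning the 33 overlapping trigram windows for "letter sing begin":
  (none found)

0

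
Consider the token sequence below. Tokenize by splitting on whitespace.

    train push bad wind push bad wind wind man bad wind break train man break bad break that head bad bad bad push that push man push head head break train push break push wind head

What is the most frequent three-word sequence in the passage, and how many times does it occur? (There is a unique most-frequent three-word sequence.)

"push bad wind", 2 times

Trigram frequencies (highest first):
  push bad wind: 2
  train push bad: 1
  bad wind push: 1
  wind push bad: 1
  bad wind wind: 1
  wind wind man: 1
  … (27 more, each ≤ 1)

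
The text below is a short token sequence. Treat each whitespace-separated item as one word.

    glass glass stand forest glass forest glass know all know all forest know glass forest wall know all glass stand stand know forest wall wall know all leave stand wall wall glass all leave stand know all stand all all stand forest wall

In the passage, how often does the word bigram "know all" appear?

5

Scanning the 42 overlapping bigram windows for "know all":
  position 8–9: know all
  position 10–11: know all
  position 17–18: know all
  position 26–27: know all
  position 36–37: know all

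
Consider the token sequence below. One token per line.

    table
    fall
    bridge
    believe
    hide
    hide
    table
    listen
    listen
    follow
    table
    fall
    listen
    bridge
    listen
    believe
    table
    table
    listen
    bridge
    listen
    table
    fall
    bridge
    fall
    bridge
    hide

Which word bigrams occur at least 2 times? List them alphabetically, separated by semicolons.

bridge listen; fall bridge; listen bridge; table fall; table listen

Bigram counts meeting the condition (at least 2 times):
  bridge listen: 2
  fall bridge: 3
  listen bridge: 2
  table fall: 3
  table listen: 2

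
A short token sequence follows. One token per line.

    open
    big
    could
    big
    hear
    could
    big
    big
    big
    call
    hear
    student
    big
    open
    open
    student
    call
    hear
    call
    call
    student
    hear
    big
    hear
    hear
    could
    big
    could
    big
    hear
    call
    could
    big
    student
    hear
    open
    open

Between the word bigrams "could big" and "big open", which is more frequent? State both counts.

"could big" (5 vs 1)

"could big": 5 occurrences
"big open": 1 occurrence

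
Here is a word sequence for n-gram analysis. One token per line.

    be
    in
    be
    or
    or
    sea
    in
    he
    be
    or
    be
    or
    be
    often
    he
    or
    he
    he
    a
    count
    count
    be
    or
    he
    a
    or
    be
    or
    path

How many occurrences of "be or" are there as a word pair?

5

Scanning the 28 overlapping bigram windows for "be or":
  position 3–4: be or
  position 9–10: be or
  position 11–12: be or
  position 22–23: be or
  position 27–28: be or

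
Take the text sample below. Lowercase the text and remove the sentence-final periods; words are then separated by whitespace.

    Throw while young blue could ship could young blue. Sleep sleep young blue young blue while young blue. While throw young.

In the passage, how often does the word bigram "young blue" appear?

Scanning the 20 overlapping bigram windows for "young blue":
  position 3–4: young blue
  position 8–9: young blue
  position 12–13: young blue
  position 14–15: young blue
  position 17–18: young blue

5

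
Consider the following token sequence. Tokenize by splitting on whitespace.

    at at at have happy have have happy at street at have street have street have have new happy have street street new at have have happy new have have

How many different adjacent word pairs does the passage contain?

17

30 tokens → 29 bigram windows in total.
Repeated bigrams (each contributes count−1 duplicates):
  have have: 4
  at have: 3
  have happy: 3
  have street: 3
  at at: 2
  happy have: 2
  street have: 2
12 duplicate windows → 29 − 12 = 17 distinct.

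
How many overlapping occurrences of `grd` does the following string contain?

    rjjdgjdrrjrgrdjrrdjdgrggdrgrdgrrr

2

Sliding a length-3 window over the 33 characters (31 positions):
  position 12–14: grd
  position 27–29: grd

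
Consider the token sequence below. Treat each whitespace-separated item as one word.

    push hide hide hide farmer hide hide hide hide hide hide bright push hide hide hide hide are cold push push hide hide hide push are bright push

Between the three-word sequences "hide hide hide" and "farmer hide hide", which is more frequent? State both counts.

"hide hide hide" (8 vs 1)

"hide hide hide": 8 occurrences
"farmer hide hide": 1 occurrence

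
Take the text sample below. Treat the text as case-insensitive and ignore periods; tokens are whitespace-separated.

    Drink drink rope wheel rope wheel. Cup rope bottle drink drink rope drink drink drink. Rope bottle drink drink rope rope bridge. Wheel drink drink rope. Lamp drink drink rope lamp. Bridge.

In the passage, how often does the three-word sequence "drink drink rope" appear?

Scanning the 30 overlapping trigram windows for "drink drink rope":
  position 1–3: drink drink rope
  position 10–12: drink drink rope
  position 14–16: drink drink rope
  position 18–20: drink drink rope
  position 24–26: drink drink rope
  position 28–30: drink drink rope

6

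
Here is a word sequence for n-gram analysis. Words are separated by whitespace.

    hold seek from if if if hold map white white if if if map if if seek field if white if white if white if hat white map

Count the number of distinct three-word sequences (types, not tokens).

22

28 tokens → 26 trigram windows in total.
Repeated trigrams (each contributes count−1 duplicates):
  if white if: 3
  if if if: 2
  white if white: 2
4 duplicate windows → 26 − 4 = 22 distinct.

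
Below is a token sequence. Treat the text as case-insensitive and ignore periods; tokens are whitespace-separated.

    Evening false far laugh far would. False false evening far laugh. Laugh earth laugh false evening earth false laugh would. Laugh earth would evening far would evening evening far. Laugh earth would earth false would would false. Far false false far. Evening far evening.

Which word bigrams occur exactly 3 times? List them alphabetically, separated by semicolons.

Bigram counts meeting the condition (exactly 3 times):
  false far: 3
  far laugh: 3
  laugh earth: 3

false far; far laugh; laugh earth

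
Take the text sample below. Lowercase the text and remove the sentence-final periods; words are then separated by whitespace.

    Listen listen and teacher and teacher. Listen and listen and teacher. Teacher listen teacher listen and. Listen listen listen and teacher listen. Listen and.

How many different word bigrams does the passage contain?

8

24 tokens → 23 bigram windows in total.
Repeated bigrams (each contributes count−1 duplicates):
  listen and: 6
  and teacher: 4
  listen listen: 4
  teacher listen: 4
  and listen: 2
15 duplicate windows → 23 − 15 = 8 distinct.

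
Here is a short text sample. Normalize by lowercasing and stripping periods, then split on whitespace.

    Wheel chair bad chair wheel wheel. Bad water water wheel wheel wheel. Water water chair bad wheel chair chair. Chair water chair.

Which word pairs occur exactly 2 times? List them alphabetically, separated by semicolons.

chair bad; chair chair; water chair; water water; wheel chair

Bigram counts meeting the condition (exactly 2 times):
  chair bad: 2
  chair chair: 2
  water chair: 2
  water water: 2
  wheel chair: 2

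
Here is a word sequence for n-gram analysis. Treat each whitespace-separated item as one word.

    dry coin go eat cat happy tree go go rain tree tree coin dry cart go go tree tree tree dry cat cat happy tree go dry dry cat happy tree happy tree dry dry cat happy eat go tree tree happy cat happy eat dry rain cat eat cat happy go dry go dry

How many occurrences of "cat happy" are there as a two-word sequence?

6

Scanning the 54 overlapping bigram windows for "cat happy":
  position 5–6: cat happy
  position 23–24: cat happy
  position 29–30: cat happy
  position 36–37: cat happy
  position 43–44: cat happy
  position 50–51: cat happy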